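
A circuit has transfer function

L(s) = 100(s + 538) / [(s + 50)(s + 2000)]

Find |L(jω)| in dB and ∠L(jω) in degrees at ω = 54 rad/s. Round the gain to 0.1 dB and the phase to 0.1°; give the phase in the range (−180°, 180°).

-8.7 dB, -43.0°

At s = jω = j54:
zero (s+538): 538 + j54 → |·| = √(538²+54²) = √292360 ≈ 540.7, ∠ = arctan(54/538) ≈ 5.73°
pole (s+50): 50 + j54 → |·| = √(50²+54²) = √5416 ≈ 73.593, ∠ = arctan(54/50) ≈ 47.20°
pole (s+2000): 2000 + j54 → |·| = √(2000²+54²) = √4002916 ≈ 2000.7, ∠ = arctan(54/2000) ≈ 1.55°
|L| = 100 · 540.7 / 1.4724e+05 ≈ 0.36722
Gain = 20 log₁₀(0.36722) ≈ -8.70 dB
∠L = 5.73° − 48.75° = -43.02°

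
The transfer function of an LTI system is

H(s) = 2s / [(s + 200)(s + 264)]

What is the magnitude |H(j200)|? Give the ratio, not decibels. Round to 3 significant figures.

0.00427

At s = jω = j200:
zero at origin: s = j200 → |·| = 200, ∠ = 90.00°
pole (s+200): 200 + j200 → |·| = √(200²+200²) = √80000 ≈ 282.84, ∠ = arctan(200/200) ≈ 45.00°
pole (s+264): 264 + j200 → |·| = √(264²+200²) = √109696 ≈ 331.2, ∠ = arctan(200/264) ≈ 37.15°
|H| = 2 · 200 / 93677 ≈ 0.00427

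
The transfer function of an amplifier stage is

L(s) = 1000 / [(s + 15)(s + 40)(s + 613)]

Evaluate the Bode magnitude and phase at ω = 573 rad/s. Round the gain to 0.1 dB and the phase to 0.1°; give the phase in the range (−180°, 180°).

At s = jω = j573:
pole (s+15): 15 + j573 → |·| = √(15²+573²) = √328554 ≈ 573.2, ∠ = arctan(573/15) ≈ 88.50°
pole (s+40): 40 + j573 → |·| = √(40²+573²) = √329929 ≈ 574.39, ∠ = arctan(573/40) ≈ 86.01°
pole (s+613): 613 + j573 → |·| = √(613²+573²) = √704098 ≈ 839.11, ∠ = arctan(573/613) ≈ 43.07°
|L| = 1000 / 2.7627e+08 ≈ 3.6196e-06
Gain = 20 log₁₀(3.6196e-06) ≈ -108.83 dB
∠L = 0.00° − 217.58° = -217.58° ≡ 142.42° (principal value)

-108.8 dB, 142.4°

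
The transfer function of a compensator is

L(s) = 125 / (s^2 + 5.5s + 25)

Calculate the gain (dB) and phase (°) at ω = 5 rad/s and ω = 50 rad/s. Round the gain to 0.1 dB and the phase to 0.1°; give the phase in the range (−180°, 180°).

At s = jω = j5:
quadratic: (j5)² + 5.5·j5 + 25 = 0 + j27.5 → |·| ≈ 27.5, ∠ ≈ 90.00°
|L| = 125 / 27.5 ≈ 4.5455
Gain = 20 log₁₀(4.5455) ≈ 13.15 dB
∠L = 0.00° − 90.00° = -90.00°

At s = jω = j50:
quadratic: (j50)² + 5.5·j50 + 25 = -2475 + j275 → |·| ≈ 2490.2, ∠ ≈ 173.66°
|L| = 125 / 2490.2 ≈ 0.050197
Gain = 20 log₁₀(0.050197) ≈ -25.99 dB
∠L = 0.00° − 173.66° = -173.66°

ω = 5: 13.2 dB, -90.0°; ω = 50: -26.0 dB, -173.7°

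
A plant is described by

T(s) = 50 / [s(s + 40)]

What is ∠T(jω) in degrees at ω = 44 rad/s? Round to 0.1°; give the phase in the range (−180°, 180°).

At s = jω = j44:
pole (s+40): 40 + j44 → |·| = √(40²+44²) = √3536 ≈ 59.464, ∠ = arctan(44/40) ≈ 47.73°
pole at origin: |s| = 44, ∠ = 90.00° (in denominator)
∠T = 0.00° − 137.73° = -137.73°

-137.7°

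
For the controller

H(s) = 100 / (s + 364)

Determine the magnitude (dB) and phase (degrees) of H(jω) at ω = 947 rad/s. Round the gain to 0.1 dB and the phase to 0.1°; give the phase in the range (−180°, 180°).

-20.1 dB, -69.0°

Substitute s = j947:
Numerator: 100 = 100 + j0
Denominator: (j947) + 364 = 364 + j947
|N| = √(100² + 0²) ≈ 100, ∠N ≈ 0.00°
|D| = √(364² + 947²) ≈ 1014.5, ∠D ≈ 68.97°
|H| = 100 / 1014.5 ≈ 0.098571
Gain = 20 log₁₀(0.098571) ≈ -20.13 dB
∠H = 0.00° − 68.97° = -68.97°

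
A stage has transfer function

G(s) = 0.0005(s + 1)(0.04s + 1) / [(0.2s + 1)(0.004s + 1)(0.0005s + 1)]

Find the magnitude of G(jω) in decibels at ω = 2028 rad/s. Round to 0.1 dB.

-35.2 dB

At ω = 2028 rad/s:
zero (1 + j2028·1) = 1 + j2028 → |·| ≈ 2028, ∠ ≈ 89.97°
zero (1 + j2028·0.04) = 1 + j81.12 → |·| ≈ 81.126, ∠ ≈ 89.29°
pole (1 + j2028·0.2) = 1 + j405.6 → |·| ≈ 405.6, ∠ ≈ 89.86°
pole (1 + j2028·0.004) = 1 + j8.112 → |·| ≈ 8.1734, ∠ ≈ 82.97°
pole (1 + j2028·0.0005) = 1 + j1.014 → |·| ≈ 1.4241, ∠ ≈ 45.40°
|G| = 0.0005 · 2028 · 81.126 / (405.6 · 8.1734 · 1.4241) ≈ 0.017424
Gain = 20 log₁₀(0.017424) ≈ -35.18 dB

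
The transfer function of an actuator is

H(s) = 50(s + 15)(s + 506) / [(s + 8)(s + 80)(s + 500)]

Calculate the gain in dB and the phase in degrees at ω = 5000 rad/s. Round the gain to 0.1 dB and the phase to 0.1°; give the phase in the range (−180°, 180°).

-40.0 dB, -89.2°

At s = jω = j5000:
zero (s+15): 15 + j5000 → |·| = √(15²+5000²) = √25000225 ≈ 5000, ∠ = arctan(5000/15) ≈ 89.83°
zero (s+506): 506 + j5000 → |·| = √(506²+5000²) = √25256036 ≈ 5025.5, ∠ = arctan(5000/506) ≈ 84.22°
pole (s+8): 8 + j5000 → |·| = √(8²+5000²) = √25000064 ≈ 5000, ∠ = arctan(5000/8) ≈ 89.91°
pole (s+80): 80 + j5000 → |·| = √(80²+5000²) = √25006400 ≈ 5000.6, ∠ = arctan(5000/80) ≈ 89.08°
pole (s+500): 500 + j5000 → |·| = √(500²+5000²) = √25250000 ≈ 5024.9, ∠ = arctan(5000/500) ≈ 84.29°
|H| = 50 · 2.5128e+07 / 1.2564e+11 ≈ 0.01
Gain = 20 log₁₀(0.01) ≈ -40.00 dB
∠H = 174.05° − 263.28° = -89.23°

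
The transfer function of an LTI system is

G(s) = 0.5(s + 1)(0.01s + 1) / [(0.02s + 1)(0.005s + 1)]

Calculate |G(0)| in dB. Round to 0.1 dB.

G(0) = 0.5 · 1 / 1 = 0.5
20 log₁₀(0.5) ≈ -6.02 dB

-6.0 dB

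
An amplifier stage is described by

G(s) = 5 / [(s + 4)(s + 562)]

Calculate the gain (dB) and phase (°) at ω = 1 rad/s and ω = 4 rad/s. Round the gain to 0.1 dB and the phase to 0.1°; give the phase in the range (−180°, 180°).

At s = jω = j1:
pole (s+4): 4 + j1 → |·| = √(4²+1²) = √17 ≈ 4.1231, ∠ = arctan(1/4) ≈ 14.04°
pole (s+562): 562 + j1 → |·| = √(562²+1²) = √315845 ≈ 562, ∠ = arctan(1/562) ≈ 0.10°
|G| = 5 / 2317.2 ≈ 0.0021578
Gain = 20 log₁₀(0.0021578) ≈ -53.32 dB
∠G = 0.00° − 14.14° = -14.14°

At s = jω = j4:
pole (s+4): 4 + j4 → |·| = √(4²+4²) = √32 ≈ 5.6569, ∠ = arctan(4/4) ≈ 45.00°
pole (s+562): 562 + j4 → |·| = √(562²+4²) = √315860 ≈ 562.01, ∠ = arctan(4/562) ≈ 0.41°
|G| = 5 / 3179.2 ≈ 0.0015727
Gain = 20 log₁₀(0.0015727) ≈ -56.07 dB
∠G = 0.00° − 45.41° = -45.41°

ω = 1: -53.3 dB, -14.1°; ω = 4: -56.1 dB, -45.4°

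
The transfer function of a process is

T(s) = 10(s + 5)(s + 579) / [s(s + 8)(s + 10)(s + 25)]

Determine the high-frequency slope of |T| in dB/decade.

Each pole contributes −20 dB/decade at high frequency; each zero contributes +20 dB/decade.
Net: 2 zero(s) − 4 pole(s) → -40 dB/decade.

-40 dB/decade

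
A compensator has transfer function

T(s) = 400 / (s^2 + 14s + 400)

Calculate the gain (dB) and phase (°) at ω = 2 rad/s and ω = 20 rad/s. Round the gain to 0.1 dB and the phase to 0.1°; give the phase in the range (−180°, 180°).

ω = 2: 0.1 dB, -4.0°; ω = 20: 3.1 dB, -90.0°

At s = jω = j2:
quadratic: (j2)² + 14·j2 + 400 = 396 + j28 → |·| ≈ 396.99, ∠ ≈ 4.04°
|T| = 400 / 396.99 ≈ 1.0076
Gain = 20 log₁₀(1.0076) ≈ 0.07 dB
∠T = 0.00° − 4.04° = -4.04°

At s = jω = j20:
quadratic: (j20)² + 14·j20 + 400 = 0 + j280 → |·| ≈ 280, ∠ ≈ 90.00°
|T| = 400 / 280 ≈ 1.4286
Gain = 20 log₁₀(1.4286) ≈ 3.10 dB
∠T = 0.00° − 90.00° = -90.00°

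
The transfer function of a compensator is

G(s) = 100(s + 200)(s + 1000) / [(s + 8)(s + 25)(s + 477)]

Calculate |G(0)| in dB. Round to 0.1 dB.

G(0) = 100·200·1000 / (8·25·477) ≈ 209.64
20 log₁₀(209.64) ≈ 46.43 dB

46.4 dB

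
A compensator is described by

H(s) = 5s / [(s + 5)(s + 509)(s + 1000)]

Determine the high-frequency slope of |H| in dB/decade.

-40 dB/decade

Each pole contributes −20 dB/decade at high frequency; each zero contributes +20 dB/decade.
Net: 1 zero(s) − 3 pole(s) → -40 dB/decade.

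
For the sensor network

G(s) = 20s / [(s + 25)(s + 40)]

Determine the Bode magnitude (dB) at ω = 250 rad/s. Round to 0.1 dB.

At s = jω = j250:
zero at origin: s = j250 → |·| = 250, ∠ = 90.00°
pole (s+25): 25 + j250 → |·| = √(25²+250²) = √63125 ≈ 251.25, ∠ = arctan(250/25) ≈ 84.29°
pole (s+40): 40 + j250 → |·| = √(40²+250²) = √64100 ≈ 253.18, ∠ = arctan(250/40) ≈ 80.91°
|G| = 20 · 250 / 63611 ≈ 0.078603
Gain = 20 log₁₀(0.078603) ≈ -22.09 dB

-22.1 dB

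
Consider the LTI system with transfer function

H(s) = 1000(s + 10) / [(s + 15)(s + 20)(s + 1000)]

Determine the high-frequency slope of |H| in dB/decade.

Each pole contributes −20 dB/decade at high frequency; each zero contributes +20 dB/decade.
Net: 1 zero(s) − 3 pole(s) → -40 dB/decade.

-40 dB/decade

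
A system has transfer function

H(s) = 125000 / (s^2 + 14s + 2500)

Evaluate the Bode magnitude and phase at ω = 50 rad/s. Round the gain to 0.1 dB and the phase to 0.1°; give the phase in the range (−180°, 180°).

At s = jω = j50:
quadratic: (j50)² + 14·j50 + 2500 = 0 + j700 → |·| ≈ 700, ∠ ≈ 90.00°
|H| = 125000 / 700 ≈ 178.57
Gain = 20 log₁₀(178.57) ≈ 45.04 dB
∠H = 0.00° − 90.00° = -90.00°

45.0 dB, -90.0°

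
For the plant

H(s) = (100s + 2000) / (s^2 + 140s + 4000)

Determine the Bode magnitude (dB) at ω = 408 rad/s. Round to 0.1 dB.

Substitute s = j408:
Numerator: 100(j408) + 2000 = 2000 + j40800
Denominator: (j408)^2 + 140(j408) + 4000 = -162464 + j57120
|N| = √(2000² + 40800²) ≈ 40849, ∠N ≈ 87.19°
|D| = √(162464² + 57120²) ≈ 1.7221e+05, ∠D ≈ 160.63°
|H| = 40849 / 1.7221e+05 ≈ 0.2372
Gain = 20 log₁₀(0.2372) ≈ -12.50 dB

-12.5 dB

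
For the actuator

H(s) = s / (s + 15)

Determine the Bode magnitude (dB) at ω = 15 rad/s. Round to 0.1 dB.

-3.0 dB

At s = jω = j15:
zero at origin: s = j15 → |·| = 15, ∠ = 90.00°
pole (s+15): 15 + j15 → |·| = √(15²+15²) = √450 ≈ 21.213, ∠ = arctan(15/15) ≈ 45.00°
|H| = 1 · 15 / 21.213 ≈ 0.70711
Gain = 20 log₁₀(0.70711) ≈ -3.01 dB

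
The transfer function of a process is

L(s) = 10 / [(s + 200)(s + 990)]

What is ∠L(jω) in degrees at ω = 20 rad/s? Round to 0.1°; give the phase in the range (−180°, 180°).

At s = jω = j20:
pole (s+200): 200 + j20 → |·| = √(200²+20²) = √40400 ≈ 201, ∠ = arctan(20/200) ≈ 5.71°
pole (s+990): 990 + j20 → |·| = √(990²+20²) = √980500 ≈ 990.2, ∠ = arctan(20/990) ≈ 1.16°
∠L = 0.00° − 6.87° = -6.87°

-6.9°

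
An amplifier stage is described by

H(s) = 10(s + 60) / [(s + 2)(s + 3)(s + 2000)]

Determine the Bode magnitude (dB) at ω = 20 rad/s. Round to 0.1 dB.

At s = jω = j20:
zero (s+60): 60 + j20 → |·| = √(60²+20²) = √4000 ≈ 63.246, ∠ = arctan(20/60) ≈ 18.43°
pole (s+2): 2 + j20 → |·| = √(2²+20²) = √404 ≈ 20.1, ∠ = arctan(20/2) ≈ 84.29°
pole (s+3): 3 + j20 → |·| = √(3²+20²) = √409 ≈ 20.224, ∠ = arctan(20/3) ≈ 81.47°
pole (s+2000): 2000 + j20 → |·| = √(2000²+20²) = √4000400 ≈ 2000.1, ∠ = arctan(20/2000) ≈ 0.57°
|H| = 10 · 63.246 / 8.1305e+05 ≈ 0.00077789
Gain = 20 log₁₀(0.00077789) ≈ -62.18 dB

-62.2 dB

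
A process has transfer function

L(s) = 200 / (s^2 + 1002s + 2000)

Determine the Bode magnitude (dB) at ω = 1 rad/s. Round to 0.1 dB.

Substitute s = j1:
Numerator: 200 = 200 + j0
Denominator: (j1)^2 + 1002(j1) + 2000 = 1999 + j1002
|N| = √(200² + 0²) ≈ 200, ∠N ≈ 0.00°
|D| = √(1999² + 1002²) ≈ 2236.1, ∠D ≈ 26.62°
|L| = 200 / 2236.1 ≈ 0.089441
Gain = 20 log₁₀(0.089441) ≈ -20.97 dB

-21.0 dB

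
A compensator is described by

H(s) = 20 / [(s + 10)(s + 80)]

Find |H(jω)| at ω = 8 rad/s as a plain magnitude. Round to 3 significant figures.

At s = jω = j8:
pole (s+10): 10 + j8 → |·| = √(10²+8²) = √164 ≈ 12.806, ∠ = arctan(8/10) ≈ 38.66°
pole (s+80): 80 + j8 → |·| = √(80²+8²) = √6464 ≈ 80.399, ∠ = arctan(8/80) ≈ 5.71°
|H| = 20 / 1029.6 ≈ 0.019425

0.0194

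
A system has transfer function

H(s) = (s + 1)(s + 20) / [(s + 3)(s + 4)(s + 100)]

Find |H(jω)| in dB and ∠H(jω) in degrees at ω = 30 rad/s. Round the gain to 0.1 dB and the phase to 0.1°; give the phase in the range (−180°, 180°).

-38.9 dB, -39.0°

At s = jω = j30:
zero (s+1): 1 + j30 → |·| = √(1²+30²) = √901 ≈ 30.017, ∠ = arctan(30/1) ≈ 88.09°
zero (s+20): 20 + j30 → |·| = √(20²+30²) = √1300 ≈ 36.056, ∠ = arctan(30/20) ≈ 56.31°
pole (s+3): 3 + j30 → |·| = √(3²+30²) = √909 ≈ 30.15, ∠ = arctan(30/3) ≈ 84.29°
pole (s+4): 4 + j30 → |·| = √(4²+30²) = √916 ≈ 30.265, ∠ = arctan(30/4) ≈ 82.41°
pole (s+100): 100 + j30 → |·| = √(100²+30²) = √10900 ≈ 104.4, ∠ = arctan(30/100) ≈ 16.70°
|H| = 1 · 1082.3 / 95264 ≈ 0.011361
Gain = 20 log₁₀(0.011361) ≈ -38.89 dB
∠H = 144.40° − 183.40° = -39.00°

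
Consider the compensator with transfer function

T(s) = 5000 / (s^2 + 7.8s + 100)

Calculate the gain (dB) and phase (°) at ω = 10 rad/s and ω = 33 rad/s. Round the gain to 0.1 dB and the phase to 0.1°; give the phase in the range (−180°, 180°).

At s = jω = j10:
quadratic: (j10)² + 7.8·j10 + 100 = 0 + j78 → |·| ≈ 78, ∠ ≈ 90.00°
|T| = 5000 / 78 ≈ 64.103
Gain = 20 log₁₀(64.103) ≈ 36.14 dB
∠T = 0.00° − 90.00° = -90.00°

At s = jω = j33:
quadratic: (j33)² + 7.8·j33 + 100 = -989 + j257.4 → |·| ≈ 1021.9, ∠ ≈ 165.41°
|T| = 5000 / 1021.9 ≈ 4.8928
Gain = 20 log₁₀(4.8928) ≈ 13.79 dB
∠T = 0.00° − 165.41° = -165.41°

ω = 10: 36.1 dB, -90.0°; ω = 33: 13.8 dB, -165.4°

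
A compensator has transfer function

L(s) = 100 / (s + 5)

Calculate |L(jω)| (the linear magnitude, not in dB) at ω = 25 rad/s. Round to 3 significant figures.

At s = jω = j25:
pole (s+5): 5 + j25 → |·| = √(5²+25²) = √650 ≈ 25.495, ∠ = arctan(25/5) ≈ 78.69°
|L| = 100 / 25.495 ≈ 3.9223

3.92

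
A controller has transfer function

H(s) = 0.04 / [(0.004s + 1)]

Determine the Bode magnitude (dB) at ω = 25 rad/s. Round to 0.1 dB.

At ω = 25 rad/s:
pole (1 + j25·0.004) = 1 + j0.1 → |·| ≈ 1.005, ∠ ≈ 5.71°
|H| = 0.04 · 1 / (1.005) ≈ 0.039801
Gain = 20 log₁₀(0.039801) ≈ -28.00 dB

-28.0 dB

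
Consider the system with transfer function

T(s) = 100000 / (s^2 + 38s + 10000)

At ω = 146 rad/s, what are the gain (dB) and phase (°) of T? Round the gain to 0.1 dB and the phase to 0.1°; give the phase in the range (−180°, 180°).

At s = jω = j146:
quadratic: (j146)² + 38·j146 + 10000 = -11316 + j5548 → |·| ≈ 12603, ∠ ≈ 153.88°
|T| = 100000 / 12603 ≈ 7.9346
Gain = 20 log₁₀(7.9346) ≈ 17.99 dB
∠T = 0.00° − 153.88° = -153.88°

18.0 dB, -153.9°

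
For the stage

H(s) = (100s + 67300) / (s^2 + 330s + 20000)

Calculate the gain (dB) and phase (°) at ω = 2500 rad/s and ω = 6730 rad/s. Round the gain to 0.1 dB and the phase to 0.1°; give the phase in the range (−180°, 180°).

ω = 2500: -27.7 dB, -97.5°; ω = 6730: -36.5 dB, -92.9°

Substitute s = j2500:
Numerator: 100(j2500) + 67300 = 67300 + j250000
Denominator: (j2500)^2 + 330(j2500) + 20000 = -6230000 + j825000
|N| = √(67300² + 250000²) ≈ 2.589e+05, ∠N ≈ 74.93°
|D| = √(6230000² + 825000²) ≈ 6.2844e+06, ∠D ≈ 172.46°
|H| = 2.589e+05 / 6.2844e+06 ≈ 0.041197
Gain = 20 log₁₀(0.041197) ≈ -27.70 dB
∠H = 74.93° − 172.46° = -97.53°

Substitute s = j6730:
Numerator: 100(j6730) + 67300 = 67300 + j673000
Denominator: (j6730)^2 + 330(j6730) + 20000 = -45272900 + j2220900
|N| = √(67300² + 673000²) ≈ 6.7636e+05, ∠N ≈ 84.29°
|D| = √(45272900² + 2220900²) ≈ 4.5327e+07, ∠D ≈ 177.19°
|H| = 6.7636e+05 / 4.5327e+07 ≈ 0.014922
Gain = 20 log₁₀(0.014922) ≈ -36.52 dB
∠H = 84.29° − 177.19° = -92.90°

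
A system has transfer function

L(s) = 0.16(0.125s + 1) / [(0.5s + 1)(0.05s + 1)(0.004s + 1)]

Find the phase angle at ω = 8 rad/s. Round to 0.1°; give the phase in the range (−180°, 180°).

-54.6°

At ω = 8 rad/s:
zero (1 + j8·0.125) = 1 + j1 → |·| ≈ 1.4142, ∠ ≈ 45.00°
pole (1 + j8·0.5) = 1 + j4 → |·| ≈ 4.1231, ∠ ≈ 75.96°
pole (1 + j8·0.05) = 1 + j0.4 → |·| ≈ 1.077, ∠ ≈ 21.80°
pole (1 + j8·0.004) = 1 + j0.032 → |·| ≈ 1.0005, ∠ ≈ 1.83°
∠L = (45.00°) − (75.96° + 21.80° + 1.83°) = -54.59°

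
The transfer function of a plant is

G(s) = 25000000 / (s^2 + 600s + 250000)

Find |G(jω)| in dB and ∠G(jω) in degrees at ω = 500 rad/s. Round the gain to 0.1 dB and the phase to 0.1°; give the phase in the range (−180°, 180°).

At s = jω = j500:
quadratic: (j500)² + 600·j500 + 250000 = 0 + j300000 → |·| ≈ 3e+05, ∠ ≈ 90.00°
|G| = 25000000 / 3e+05 ≈ 83.333
Gain = 20 log₁₀(83.333) ≈ 38.42 dB
∠G = 0.00° − 90.00° = -90.00°

38.4 dB, -90.0°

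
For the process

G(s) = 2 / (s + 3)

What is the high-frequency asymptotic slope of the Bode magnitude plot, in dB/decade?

Each pole contributes −20 dB/decade at high frequency; each zero contributes +20 dB/decade.
Net: 0 zero(s) − 1 pole(s) → -20 dB/decade.

-20 dB/decade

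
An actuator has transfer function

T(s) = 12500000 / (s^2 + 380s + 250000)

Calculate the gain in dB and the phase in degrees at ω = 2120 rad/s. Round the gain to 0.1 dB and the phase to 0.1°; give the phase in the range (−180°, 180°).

At s = jω = j2120:
quadratic: (j2120)² + 380·j2120 + 250000 = -4244400 + j805600 → |·| ≈ 4.3202e+06, ∠ ≈ 169.25°
|T| = 12500000 / 4.3202e+06 ≈ 2.8934
Gain = 20 log₁₀(2.8934) ≈ 9.23 dB
∠T = 0.00° − 169.25° = -169.25°

9.2 dB, -169.3°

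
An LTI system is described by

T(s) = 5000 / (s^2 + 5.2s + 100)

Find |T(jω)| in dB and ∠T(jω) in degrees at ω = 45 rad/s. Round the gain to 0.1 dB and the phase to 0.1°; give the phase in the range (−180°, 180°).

At s = jω = j45:
quadratic: (j45)² + 5.2·j45 + 100 = -1925 + j234 → |·| ≈ 1939.2, ∠ ≈ 173.07°
|T| = 5000 / 1939.2 ≈ 2.5784
Gain = 20 log₁₀(2.5784) ≈ 8.23 dB
∠T = 0.00° − 173.07° = -173.07°

8.2 dB, -173.1°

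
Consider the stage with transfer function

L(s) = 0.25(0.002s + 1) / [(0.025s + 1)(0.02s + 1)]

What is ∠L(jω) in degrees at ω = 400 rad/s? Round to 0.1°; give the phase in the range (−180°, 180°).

At ω = 400 rad/s:
zero (1 + j400·0.002) = 1 + j0.8 → |·| ≈ 1.2806, ∠ ≈ 38.66°
pole (1 + j400·0.025) = 1 + j10 → |·| ≈ 10.05, ∠ ≈ 84.29°
pole (1 + j400·0.02) = 1 + j8 → |·| ≈ 8.0623, ∠ ≈ 82.87°
∠L = (38.66°) − (84.29° + 82.87°) = -128.50°

-128.5°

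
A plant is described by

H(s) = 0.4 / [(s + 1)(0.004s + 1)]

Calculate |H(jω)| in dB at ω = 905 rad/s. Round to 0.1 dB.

At ω = 905 rad/s:
pole (1 + j905·1) = 1 + j905 → |·| ≈ 905, ∠ ≈ 89.94°
pole (1 + j905·0.004) = 1 + j3.62 → |·| ≈ 3.7556, ∠ ≈ 74.56°
|H| = 0.4 · 1 / (905 · 3.7556) ≈ 0.00011769
Gain = 20 log₁₀(0.00011769) ≈ -78.59 dB

-78.6 dB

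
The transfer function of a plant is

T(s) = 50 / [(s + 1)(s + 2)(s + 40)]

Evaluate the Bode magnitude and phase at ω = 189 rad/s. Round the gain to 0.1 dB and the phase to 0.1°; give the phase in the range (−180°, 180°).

-102.8 dB, 102.9°

At s = jω = j189:
pole (s+1): 1 + j189 → |·| = √(1²+189²) = √35722 ≈ 189, ∠ = arctan(189/1) ≈ 89.70°
pole (s+2): 2 + j189 → |·| = √(2²+189²) = √35725 ≈ 189.01, ∠ = arctan(189/2) ≈ 89.39°
pole (s+40): 40 + j189 → |·| = √(40²+189²) = √37321 ≈ 193.19, ∠ = arctan(189/40) ≈ 78.05°
|T| = 50 / 6.9013e+06 ≈ 7.245e-06
Gain = 20 log₁₀(7.245e-06) ≈ -102.80 dB
∠T = 0.00° − 257.14° = -257.14° ≡ 102.86° (principal value)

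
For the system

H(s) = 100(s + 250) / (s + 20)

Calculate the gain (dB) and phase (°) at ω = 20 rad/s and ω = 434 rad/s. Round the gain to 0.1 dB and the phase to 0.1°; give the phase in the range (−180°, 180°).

ω = 20: 59.0 dB, -40.4°; ω = 434: 41.2 dB, -27.3°

At s = jω = j20:
zero (s+250): 250 + j20 → |·| = √(250²+20²) = √62900 ≈ 250.8, ∠ = arctan(20/250) ≈ 4.57°
pole (s+20): 20 + j20 → |·| = √(20²+20²) = √800 ≈ 28.284, ∠ = arctan(20/20) ≈ 45.00°
|H| = 100 · 250.8 / 28.284 ≈ 886.72
Gain = 20 log₁₀(886.72) ≈ 58.96 dB
∠H = 4.57° − 45.00° = -40.43°

At s = jω = j434:
zero (s+250): 250 + j434 → |·| = √(250²+434²) = √250856 ≈ 500.86, ∠ = arctan(434/250) ≈ 60.06°
pole (s+20): 20 + j434 → |·| = √(20²+434²) = √188756 ≈ 434.46, ∠ = arctan(434/20) ≈ 87.36°
|H| = 100 · 500.86 / 434.46 ≈ 115.28
Gain = 20 log₁₀(115.28) ≈ 41.24 dB
∠H = 60.06° − 87.36° = -27.30°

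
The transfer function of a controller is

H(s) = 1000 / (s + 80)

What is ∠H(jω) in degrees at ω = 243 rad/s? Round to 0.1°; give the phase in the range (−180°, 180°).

Substitute s = j243:
Numerator: 1000 = 1000 + j0
Denominator: (j243) + 80 = 80 + j243
|N| = √(1000² + 0²) ≈ 1000, ∠N ≈ 0.00°
|D| = √(80² + 243²) ≈ 255.83, ∠D ≈ 71.78°
∠H = 0.00° − 71.78° = -71.78°

-71.8°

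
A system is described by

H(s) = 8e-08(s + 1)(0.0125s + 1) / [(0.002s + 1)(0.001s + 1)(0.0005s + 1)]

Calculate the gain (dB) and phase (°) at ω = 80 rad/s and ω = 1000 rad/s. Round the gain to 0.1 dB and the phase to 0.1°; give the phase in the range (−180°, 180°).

ω = 80: -101.0 dB, 118.3°; ω = 1000: -70.9 dB, 40.4°

At ω = 80 rad/s:
zero (1 + j80·1) = 1 + j80 → |·| ≈ 80.006, ∠ ≈ 89.28°
zero (1 + j80·0.0125) = 1 + j1 → |·| ≈ 1.4142, ∠ ≈ 45.00°
pole (1 + j80·0.002) = 1 + j0.16 → |·| ≈ 1.0127, ∠ ≈ 9.09°
pole (1 + j80·0.001) = 1 + j0.08 → |·| ≈ 1.0032, ∠ ≈ 4.57°
pole (1 + j80·0.0005) = 1 + j0.04 → |·| ≈ 1.0008, ∠ ≈ 2.29°
|H| = 8e-08 · 80.006 · 1.4142 / (1.0127 · 1.0032 · 1.0008) ≈ 8.9024e-06
Gain = 20 log₁₀(8.9024e-06) ≈ -101.01 dB
∠H = (89.28° + 45.00°) − (9.09° + 4.57° + 2.29°) = 118.33°

At ω = 1000 rad/s:
zero (1 + j1000·1) = 1 + j1000 → |·| ≈ 1000, ∠ ≈ 89.94°
zero (1 + j1000·0.0125) = 1 + j12.5 → |·| ≈ 12.54, ∠ ≈ 85.43°
pole (1 + j1000·0.002) = 1 + j2 → |·| ≈ 2.2361, ∠ ≈ 63.43°
pole (1 + j1000·0.001) = 1 + j1 → |·| ≈ 1.4142, ∠ ≈ 45.00°
pole (1 + j1000·0.0005) = 1 + j0.5 → |·| ≈ 1.118, ∠ ≈ 26.57°
|H| = 8e-08 · 1000 · 12.54 / (2.2361 · 1.4142 · 1.118) ≈ 0.00028376
Gain = 20 log₁₀(0.00028376) ≈ -70.94 dB
∠H = (89.94° + 85.43°) − (63.43° + 45.00° + 26.57°) = 40.37°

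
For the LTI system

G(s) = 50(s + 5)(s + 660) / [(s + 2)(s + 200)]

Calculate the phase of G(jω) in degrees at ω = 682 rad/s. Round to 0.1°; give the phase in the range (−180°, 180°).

At s = jω = j682:
zero (s+5): 5 + j682 → |·| = √(5²+682²) = √465149 ≈ 682.02, ∠ = arctan(682/5) ≈ 89.58°
zero (s+660): 660 + j682 → |·| = √(660²+682²) = √900724 ≈ 949.06, ∠ = arctan(682/660) ≈ 45.94°
pole (s+2): 2 + j682 → |·| = √(2²+682²) = √465128 ≈ 682, ∠ = arctan(682/2) ≈ 89.83°
pole (s+200): 200 + j682 → |·| = √(200²+682²) = √505124 ≈ 710.72, ∠ = arctan(682/200) ≈ 73.66°
∠G = 135.52° − 163.49° = -27.97°

-28.0°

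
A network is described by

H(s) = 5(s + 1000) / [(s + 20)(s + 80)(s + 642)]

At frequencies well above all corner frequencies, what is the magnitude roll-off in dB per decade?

Each pole contributes −20 dB/decade at high frequency; each zero contributes +20 dB/decade.
Net: 1 zero(s) − 3 pole(s) → -40 dB/decade.

-40 dB/decade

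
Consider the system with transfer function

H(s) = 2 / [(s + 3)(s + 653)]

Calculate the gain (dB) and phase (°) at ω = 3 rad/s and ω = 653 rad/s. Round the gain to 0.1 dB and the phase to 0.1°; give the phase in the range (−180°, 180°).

At s = jω = j3:
pole (s+3): 3 + j3 → |·| = √(3²+3²) = √18 ≈ 4.2426, ∠ = arctan(3/3) ≈ 45.00°
pole (s+653): 653 + j3 → |·| = √(653²+3²) = √426418 ≈ 653.01, ∠ = arctan(3/653) ≈ 0.26°
|H| = 2 / 2770.5 ≈ 0.00072189
Gain = 20 log₁₀(0.00072189) ≈ -62.83 dB
∠H = 0.00° − 45.26° = -45.26°

At s = jω = j653:
pole (s+3): 3 + j653 → |·| = √(3²+653²) = √426418 ≈ 653.01, ∠ = arctan(653/3) ≈ 89.74°
pole (s+653): 653 + j653 → |·| = √(653²+653²) = √852818 ≈ 923.48, ∠ = arctan(653/653) ≈ 45.00°
|H| = 2 / 6.0304e+05 ≈ 3.3165e-06
Gain = 20 log₁₀(3.3165e-06) ≈ -109.59 dB
∠H = 0.00° − 134.74° = -134.74°

ω = 3: -62.8 dB, -45.3°; ω = 653: -109.6 dB, -134.7°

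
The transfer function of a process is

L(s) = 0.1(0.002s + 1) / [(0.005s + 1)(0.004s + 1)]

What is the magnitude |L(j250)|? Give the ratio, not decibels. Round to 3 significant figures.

At ω = 250 rad/s:
zero (1 + j250·0.002) = 1 + j0.5 → |·| ≈ 1.118, ∠ ≈ 26.57°
pole (1 + j250·0.005) = 1 + j1.25 → |·| ≈ 1.6008, ∠ ≈ 51.34°
pole (1 + j250·0.004) = 1 + j1 → |·| ≈ 1.4142, ∠ ≈ 45.00°
|L| = 0.1 · 1.118 / (1.6008 · 1.4142) ≈ 0.049385

0.0494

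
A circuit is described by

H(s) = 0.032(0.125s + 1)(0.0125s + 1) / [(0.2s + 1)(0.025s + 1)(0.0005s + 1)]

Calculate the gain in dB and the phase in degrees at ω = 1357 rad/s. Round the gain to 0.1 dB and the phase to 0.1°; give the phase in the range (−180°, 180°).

At ω = 1357 rad/s:
zero (1 + j1357·0.125) = 1 + j169.625 → |·| ≈ 169.63, ∠ ≈ 89.66°
zero (1 + j1357·0.0125) = 1 + j16.9625 → |·| ≈ 16.992, ∠ ≈ 86.63°
pole (1 + j1357·0.2) = 1 + j271.4 → |·| ≈ 271.4, ∠ ≈ 89.79°
pole (1 + j1357·0.025) = 1 + j33.925 → |·| ≈ 33.94, ∠ ≈ 88.31°
pole (1 + j1357·0.0005) = 1 + j0.6785 → |·| ≈ 1.2085, ∠ ≈ 34.16°
|H| = 0.032 · 169.63 · 16.992 / (271.4 · 33.94 · 1.2085) ≈ 0.0082857
Gain = 20 log₁₀(0.0082857) ≈ -41.63 dB
∠H = (89.66° + 86.63°) − (89.79° + 88.31° + 34.16°) = -35.97°

-41.6 dB, -36.0°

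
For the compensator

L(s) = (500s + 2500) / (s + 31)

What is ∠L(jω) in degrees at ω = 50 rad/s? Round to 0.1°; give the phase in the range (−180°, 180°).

26.1°

Substitute s = j50:
Numerator: 500(j50) + 2500 = 2500 + j25000
Denominator: (j50) + 31 = 31 + j50
|N| = √(2500² + 25000²) ≈ 25125, ∠N ≈ 84.29°
|D| = √(31² + 50²) ≈ 58.83, ∠D ≈ 58.20°
∠L = 84.29° − 58.20° = 26.09°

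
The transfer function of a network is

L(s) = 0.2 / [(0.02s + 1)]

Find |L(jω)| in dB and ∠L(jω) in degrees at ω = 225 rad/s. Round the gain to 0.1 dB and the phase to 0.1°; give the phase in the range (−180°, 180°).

-27.3 dB, -77.5°

At ω = 225 rad/s:
pole (1 + j225·0.02) = 1 + j4.5 → |·| ≈ 4.6098, ∠ ≈ 77.47°
|L| = 0.2 · 1 / (4.6098) ≈ 0.043386
Gain = 20 log₁₀(0.043386) ≈ -27.25 dB
∠L = (0°) − (77.47°) = -77.47°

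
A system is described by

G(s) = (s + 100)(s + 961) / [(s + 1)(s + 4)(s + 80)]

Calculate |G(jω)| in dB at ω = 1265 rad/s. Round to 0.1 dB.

-60.1 dB

At s = jω = j1265:
zero (s+100): 100 + j1265 → |·| = √(100²+1265²) = √1610225 ≈ 1268.9, ∠ = arctan(1265/100) ≈ 85.48°
zero (s+961): 961 + j1265 → |·| = √(961²+1265²) = √2523746 ≈ 1588.6, ∠ = arctan(1265/961) ≈ 52.78°
pole (s+1): 1 + j1265 → |·| = √(1²+1265²) = √1600226 ≈ 1265, ∠ = arctan(1265/1) ≈ 89.95°
pole (s+4): 4 + j1265 → |·| = √(4²+1265²) = √1600241 ≈ 1265, ∠ = arctan(1265/4) ≈ 89.82°
pole (s+80): 80 + j1265 → |·| = √(80²+1265²) = √1606625 ≈ 1267.5, ∠ = arctan(1265/80) ≈ 86.38°
|G| = 1 · 2.0158e+06 / 2.0283e+09 ≈ 0.00099384
Gain = 20 log₁₀(0.00099384) ≈ -60.05 dB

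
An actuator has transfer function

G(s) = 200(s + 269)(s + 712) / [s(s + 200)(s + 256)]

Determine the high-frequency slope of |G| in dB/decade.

Each pole contributes −20 dB/decade at high frequency; each zero contributes +20 dB/decade.
Net: 2 zero(s) − 3 pole(s) → -20 dB/decade.

-20 dB/decade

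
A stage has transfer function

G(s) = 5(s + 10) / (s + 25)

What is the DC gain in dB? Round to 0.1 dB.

G(0) = 5·10 / (25) = 2
20 log₁₀(2) ≈ 6.02 dB

6.0 dB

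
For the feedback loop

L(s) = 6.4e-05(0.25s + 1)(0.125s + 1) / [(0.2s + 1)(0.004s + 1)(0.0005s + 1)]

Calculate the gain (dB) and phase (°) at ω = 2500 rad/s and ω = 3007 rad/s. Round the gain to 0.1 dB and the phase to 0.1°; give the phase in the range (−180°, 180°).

ω = 2500: -56.2 dB, -45.8°; ω = 3007: -57.2 dB, -51.8°

At ω = 2500 rad/s:
zero (1 + j2500·0.25) = 1 + j625 → |·| ≈ 625, ∠ ≈ 89.91°
zero (1 + j2500·0.125) = 1 + j312.5 → |·| ≈ 312.5, ∠ ≈ 89.82°
pole (1 + j2500·0.2) = 1 + j500 → |·| ≈ 500, ∠ ≈ 89.89°
pole (1 + j2500·0.004) = 1 + j10 → |·| ≈ 10.05, ∠ ≈ 84.29°
pole (1 + j2500·0.0005) = 1 + j1.25 → |·| ≈ 1.6008, ∠ ≈ 51.34°
|L| = 6.4e-05 · 625 · 312.5 / (500 · 10.05 · 1.6008) ≈ 0.0015539
Gain = 20 log₁₀(0.0015539) ≈ -56.17 dB
∠L = (89.91° + 89.82°) − (89.89° + 84.29° + 51.34°) = -45.79°

At ω = 3007 rad/s:
zero (1 + j3007·0.25) = 1 + j751.75 → |·| ≈ 751.75, ∠ ≈ 89.92°
zero (1 + j3007·0.125) = 1 + j375.875 → |·| ≈ 375.88, ∠ ≈ 89.85°
pole (1 + j3007·0.2) = 1 + j601.4 → |·| ≈ 601.4, ∠ ≈ 89.90°
pole (1 + j3007·0.004) = 1 + j12.028 → |·| ≈ 12.069, ∠ ≈ 85.25°
pole (1 + j3007·0.0005) = 1 + j1.5035 → |·| ≈ 1.8057, ∠ ≈ 56.37°
|L| = 6.4e-05 · 751.75 · 375.88 / (601.4 · 12.069 · 1.8057) ≈ 0.0013798
Gain = 20 log₁₀(0.0013798) ≈ -57.20 dB
∠L = (89.92° + 89.85°) − (89.90° + 85.25° + 56.37°) = -51.75°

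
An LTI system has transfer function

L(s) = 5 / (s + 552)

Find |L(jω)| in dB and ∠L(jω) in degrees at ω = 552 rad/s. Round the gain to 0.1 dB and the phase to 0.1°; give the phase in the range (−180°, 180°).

Substitute s = j552:
Numerator: 5 = 5 + j0
Denominator: (j552) + 552 = 552 + j552
|N| = √(5² + 0²) ≈ 5, ∠N ≈ 0.00°
|D| = √(552² + 552²) ≈ 780.65, ∠D ≈ 45.00°
|L| = 5 / 780.65 ≈ 0.0064049
Gain = 20 log₁₀(0.0064049) ≈ -43.87 dB
∠L = 0.00° − 45.00° = -45.00°

-43.9 dB, -45.0°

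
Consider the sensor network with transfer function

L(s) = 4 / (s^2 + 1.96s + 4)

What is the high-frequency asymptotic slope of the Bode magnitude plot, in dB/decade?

-40 dB/decade

Each pole contributes −20 dB/decade at high frequency; each zero contributes +20 dB/decade.
Net: 0 zero(s) − 2 pole(s) → -40 dB/decade.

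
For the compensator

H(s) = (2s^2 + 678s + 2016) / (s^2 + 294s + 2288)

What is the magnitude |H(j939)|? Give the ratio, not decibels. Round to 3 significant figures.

2.03

Substitute s = j939:
Numerator: 2(j939)^2 + 678(j939) + 2016 = -1761426 + j636642
Denominator: (j939)^2 + 294(j939) + 2288 = -879433 + j276066
|N| = √(1761426² + 636642²) ≈ 1.8729e+06, ∠N ≈ 160.13°
|D| = √(879433² + 276066²) ≈ 9.2175e+05, ∠D ≈ 162.57°
|H| = 1.8729e+06 / 9.2175e+05 ≈ 2.0319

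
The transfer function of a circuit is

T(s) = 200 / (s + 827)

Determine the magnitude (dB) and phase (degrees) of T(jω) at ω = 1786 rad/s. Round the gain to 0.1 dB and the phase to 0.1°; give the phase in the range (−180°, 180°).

At s = jω = j1786:
pole (s+827): 827 + j1786 → |·| = √(827²+1786²) = √3873725 ≈ 1968.2, ∠ = arctan(1786/827) ≈ 65.15°
|T| = 200 / 1968.2 ≈ 0.10162
Gain = 20 log₁₀(0.10162) ≈ -19.86 dB
∠T = 0.00° − 65.15° = -65.15°

-19.9 dB, -65.2°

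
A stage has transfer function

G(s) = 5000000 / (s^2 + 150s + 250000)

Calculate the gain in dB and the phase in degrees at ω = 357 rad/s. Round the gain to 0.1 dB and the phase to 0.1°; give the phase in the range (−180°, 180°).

At s = jω = j357:
quadratic: (j357)² + 150·j357 + 250000 = 122551 + j53550 → |·| ≈ 1.3374e+05, ∠ ≈ 23.60°
|G| = 5000000 / 1.3374e+05 ≈ 37.386
Gain = 20 log₁₀(37.386) ≈ 31.45 dB
∠G = 0.00° − 23.60° = -23.60°

31.5 dB, -23.6°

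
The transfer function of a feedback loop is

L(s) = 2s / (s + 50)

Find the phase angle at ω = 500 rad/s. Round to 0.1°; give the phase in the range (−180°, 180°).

5.7°

At s = jω = j500:
zero at origin: s = j500 → |·| = 500, ∠ = 90.00°
pole (s+50): 50 + j500 → |·| = √(50²+500²) = √252500 ≈ 502.49, ∠ = arctan(500/50) ≈ 84.29°
∠L = 90.00° − 84.29° = 5.71°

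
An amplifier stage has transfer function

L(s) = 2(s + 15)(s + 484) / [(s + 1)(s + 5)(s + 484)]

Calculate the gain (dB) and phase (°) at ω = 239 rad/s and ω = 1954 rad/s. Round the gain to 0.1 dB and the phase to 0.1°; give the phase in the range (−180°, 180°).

At s = jω = j239:
zero (s+15): 15 + j239 → |·| = √(15²+239²) = √57346 ≈ 239.47, ∠ = arctan(239/15) ≈ 86.41°
zero (s+484): 484 + j239 → |·| = √(484²+239²) = √291377 ≈ 539.79, ∠ = arctan(239/484) ≈ 26.28°
pole (s+1): 1 + j239 → |·| = √(1²+239²) = √57122 ≈ 239, ∠ = arctan(239/1) ≈ 89.76°
pole (s+5): 5 + j239 → |·| = √(5²+239²) = √57146 ≈ 239.05, ∠ = arctan(239/5) ≈ 88.80°
pole (s+484): 484 + j239 → |·| = √(484²+239²) = √291377 ≈ 539.79, ∠ = arctan(239/484) ≈ 26.28°
|L| = 2 · 1.2926e+05 / 3.084e+07 ≈ 0.0083826
Gain = 20 log₁₀(0.0083826) ≈ -41.53 dB
∠L = 112.69° − 204.84° = -92.15°

At s = jω = j1954:
zero (s+15): 15 + j1954 → |·| = √(15²+1954²) = √3818341 ≈ 1954.1, ∠ = arctan(1954/15) ≈ 89.56°
zero (s+484): 484 + j1954 → |·| = √(484²+1954²) = √4052372 ≈ 2013.1, ∠ = arctan(1954/484) ≈ 76.09°
pole (s+1): 1 + j1954 → |·| = √(1²+1954²) = √3818117 ≈ 1954, ∠ = arctan(1954/1) ≈ 89.97°
pole (s+5): 5 + j1954 → |·| = √(5²+1954²) = √3818141 ≈ 1954, ∠ = arctan(1954/5) ≈ 89.85°
pole (s+484): 484 + j1954 → |·| = √(484²+1954²) = √4052372 ≈ 2013.1, ∠ = arctan(1954/484) ≈ 76.09°
|L| = 2 · 3.9338e+06 / 7.6862e+09 ≈ 0.0010236
Gain = 20 log₁₀(0.0010236) ≈ -59.80 dB
∠L = 165.65° − 255.91° = -90.26°

ω = 239: -41.5 dB, -92.2°; ω = 1954: -59.8 dB, -90.3°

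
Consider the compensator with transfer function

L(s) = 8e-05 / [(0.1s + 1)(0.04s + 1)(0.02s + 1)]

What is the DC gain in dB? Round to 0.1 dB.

L(0) = 8e-05 · 1 / 1 = 8e-05
20 log₁₀(8e-05) ≈ -81.94 dB

-81.9 dB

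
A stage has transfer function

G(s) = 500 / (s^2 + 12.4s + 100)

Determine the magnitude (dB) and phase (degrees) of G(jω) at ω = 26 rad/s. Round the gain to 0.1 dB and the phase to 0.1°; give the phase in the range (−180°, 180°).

At s = jω = j26:
quadratic: (j26)² + 12.4·j26 + 100 = -576 + j322.4 → |·| ≈ 660.09, ∠ ≈ 150.76°
|G| = 500 / 660.09 ≈ 0.75747
Gain = 20 log₁₀(0.75747) ≈ -2.41 dB
∠G = 0.00° − 150.76° = -150.76°

-2.4 dB, -150.8°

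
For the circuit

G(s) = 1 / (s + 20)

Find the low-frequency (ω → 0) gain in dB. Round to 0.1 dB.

-26.0 dB

G(0) = 1 / 20 = 0.05
20 log₁₀(0.05) ≈ -26.02 dB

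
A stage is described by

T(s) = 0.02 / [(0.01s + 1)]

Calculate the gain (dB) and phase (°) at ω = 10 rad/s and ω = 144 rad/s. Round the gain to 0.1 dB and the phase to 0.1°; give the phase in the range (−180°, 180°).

ω = 10: -34.0 dB, -5.7°; ω = 144: -38.9 dB, -55.2°

At ω = 10 rad/s:
pole (1 + j10·0.01) = 1 + j0.1 → |·| ≈ 1.005, ∠ ≈ 5.71°
|T| = 0.02 · 1 / (1.005) ≈ 0.0199
Gain = 20 log₁₀(0.0199) ≈ -34.02 dB
∠T = (0°) − (5.71°) = -5.71°

At ω = 144 rad/s:
pole (1 + j144·0.01) = 1 + j1.44 → |·| ≈ 1.7532, ∠ ≈ 55.22°
|T| = 0.02 · 1 / (1.7532) ≈ 0.011408
Gain = 20 log₁₀(0.011408) ≈ -38.86 dB
∠T = (0°) − (55.22°) = -55.22°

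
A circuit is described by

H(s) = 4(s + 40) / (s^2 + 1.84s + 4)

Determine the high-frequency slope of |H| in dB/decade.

Each pole contributes −20 dB/decade at high frequency; each zero contributes +20 dB/decade.
Net: 1 zero(s) − 2 pole(s) → -20 dB/decade.

-20 dB/decade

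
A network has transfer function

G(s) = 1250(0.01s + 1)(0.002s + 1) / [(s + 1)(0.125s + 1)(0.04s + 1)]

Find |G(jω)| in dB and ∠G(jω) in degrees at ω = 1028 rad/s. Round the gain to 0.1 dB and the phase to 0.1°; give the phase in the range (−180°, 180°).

-45.3 dB, -119.6°

At ω = 1028 rad/s:
zero (1 + j1028·0.01) = 1 + j10.28 → |·| ≈ 10.329, ∠ ≈ 84.44°
zero (1 + j1028·0.002) = 1 + j2.056 → |·| ≈ 2.2863, ∠ ≈ 64.06°
pole (1 + j1028·1) = 1 + j1028 → |·| ≈ 1028, ∠ ≈ 89.94°
pole (1 + j1028·0.125) = 1 + j128.5 → |·| ≈ 128.5, ∠ ≈ 89.55°
pole (1 + j1028·0.04) = 1 + j41.12 → |·| ≈ 41.132, ∠ ≈ 88.61°
|G| = 1250 · 10.329 · 2.2863 / (1028 · 128.5 · 41.132) ≈ 0.0054328
Gain = 20 log₁₀(0.0054328) ≈ -45.30 dB
∠G = (84.44° + 64.06°) − (89.94° + 89.55° + 88.61°) = -119.60°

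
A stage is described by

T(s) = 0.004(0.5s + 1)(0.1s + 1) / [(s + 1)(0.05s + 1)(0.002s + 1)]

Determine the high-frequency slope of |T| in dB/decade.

-20 dB/decade

Each pole contributes −20 dB/decade at high frequency; each zero contributes +20 dB/decade.
Net: 2 zero(s) − 3 pole(s) → -20 dB/decade.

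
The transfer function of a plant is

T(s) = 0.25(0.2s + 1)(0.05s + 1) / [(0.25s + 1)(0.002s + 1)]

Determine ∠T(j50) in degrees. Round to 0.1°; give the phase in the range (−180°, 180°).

61.4°

At ω = 50 rad/s:
zero (1 + j50·0.2) = 1 + j10 → |·| ≈ 10.05, ∠ ≈ 84.29°
zero (1 + j50·0.05) = 1 + j2.5 → |·| ≈ 2.6926, ∠ ≈ 68.20°
pole (1 + j50·0.25) = 1 + j12.5 → |·| ≈ 12.54, ∠ ≈ 85.43°
pole (1 + j50·0.002) = 1 + j0.1 → |·| ≈ 1.005, ∠ ≈ 5.71°
∠T = (84.29° + 68.20°) − (85.43° + 5.71°) = 61.35°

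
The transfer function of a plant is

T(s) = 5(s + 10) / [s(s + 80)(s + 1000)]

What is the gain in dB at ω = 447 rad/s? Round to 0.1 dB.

-100.0 dB

At s = jω = j447:
zero (s+10): 10 + j447 → |·| = √(10²+447²) = √199909 ≈ 447.11, ∠ = arctan(447/10) ≈ 88.72°
pole (s+80): 80 + j447 → |·| = √(80²+447²) = √206209 ≈ 454.1, ∠ = arctan(447/80) ≈ 79.85°
pole (s+1000): 1000 + j447 → |·| = √(1000²+447²) = √1199809 ≈ 1095.4, ∠ = arctan(447/1000) ≈ 24.08°
pole at origin: |s| = 447, ∠ = 90.00° (in denominator)
|T| = 5 · 447.11 / 2.2235e+08 ≈ 1.0054e-05
Gain = 20 log₁₀(1.0054e-05) ≈ -99.95 dB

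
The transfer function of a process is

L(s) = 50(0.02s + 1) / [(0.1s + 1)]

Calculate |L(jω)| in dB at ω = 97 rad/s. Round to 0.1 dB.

21.0 dB

At ω = 97 rad/s:
zero (1 + j97·0.02) = 1 + j1.94 → |·| ≈ 2.1826, ∠ ≈ 62.73°
pole (1 + j97·0.1) = 1 + j9.7 → |·| ≈ 9.7514, ∠ ≈ 84.11°
|L| = 50 · 2.1826 / (9.7514) ≈ 11.191
Gain = 20 log₁₀(11.191) ≈ 20.98 dB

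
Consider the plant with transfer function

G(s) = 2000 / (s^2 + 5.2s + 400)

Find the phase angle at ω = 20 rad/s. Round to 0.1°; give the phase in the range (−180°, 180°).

-90.0°

At s = jω = j20:
quadratic: (j20)² + 5.2·j20 + 400 = 0 + j104 → |·| ≈ 104, ∠ ≈ 90.00°
∠G = 0.00° − 90.00° = -90.00°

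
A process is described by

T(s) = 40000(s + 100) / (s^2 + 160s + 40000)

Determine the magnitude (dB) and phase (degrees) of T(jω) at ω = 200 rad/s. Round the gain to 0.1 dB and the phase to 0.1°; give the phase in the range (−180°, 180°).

48.9 dB, -26.6°

At s = jω = j200:
zero (s+100): 100 + j200 → |·| = √(100²+200²) = √50000 ≈ 223.61, ∠ = arctan(200/100) ≈ 63.43°
quadratic: (j200)² + 160·j200 + 40000 = 0 + j32000 → |·| ≈ 32000, ∠ ≈ 90.00°
|T| = 40000 · 223.61 / 32000 ≈ 279.51
Gain = 20 log₁₀(279.51) ≈ 48.93 dB
∠T = 63.43° − 90.00° = -26.57°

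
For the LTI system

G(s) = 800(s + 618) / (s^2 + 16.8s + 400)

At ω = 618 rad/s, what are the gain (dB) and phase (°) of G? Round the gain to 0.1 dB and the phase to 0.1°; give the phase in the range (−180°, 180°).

5.3 dB, -133.4°

At s = jω = j618:
zero (s+618): 618 + j618 → |·| = √(618²+618²) = √763848 ≈ 873.98, ∠ = arctan(618/618) ≈ 45.00°
quadratic: (j618)² + 16.8·j618 + 400 = -381524 + j10382.4 → |·| ≈ 3.8167e+05, ∠ ≈ 178.44°
|G| = 800 · 873.98 / 3.8167e+05 ≈ 1.8319
Gain = 20 log₁₀(1.8319) ≈ 5.26 dB
∠G = 45.00° − 178.44° = -133.44°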